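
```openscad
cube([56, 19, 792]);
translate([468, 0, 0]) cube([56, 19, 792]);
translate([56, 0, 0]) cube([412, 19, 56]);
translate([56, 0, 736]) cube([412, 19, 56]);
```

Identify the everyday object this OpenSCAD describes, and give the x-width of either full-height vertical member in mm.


A picture frame. The border width is 56 mm.

Four thin pieces enclosing a rectangular opening — a picture frame. The two full-height stiles are 792 mm tall; the top rail sits at z = 736 and is 56 mm tall, so the border above the opening is 792 − 736 = 56 mm, matching the stile x-width.


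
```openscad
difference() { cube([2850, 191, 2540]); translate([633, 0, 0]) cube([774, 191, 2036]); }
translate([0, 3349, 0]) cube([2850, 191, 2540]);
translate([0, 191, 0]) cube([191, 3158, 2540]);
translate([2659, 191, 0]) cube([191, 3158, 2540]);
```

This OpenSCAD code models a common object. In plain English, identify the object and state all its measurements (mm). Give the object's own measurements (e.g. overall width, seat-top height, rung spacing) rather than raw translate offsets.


A single room: four walls, each 2540 mm tall and 191 mm thick, enclosing an outside footprint 2850×3540 mm (x × y), no floor or roof. The front and back walls (−y and +y sides) run the full x-width; the side walls fit between their inner faces. A door opening 774 mm wide and 2036 mm tall is cut through the front wall from the floor up, its −x edge 633 mm from the wall's −x end.


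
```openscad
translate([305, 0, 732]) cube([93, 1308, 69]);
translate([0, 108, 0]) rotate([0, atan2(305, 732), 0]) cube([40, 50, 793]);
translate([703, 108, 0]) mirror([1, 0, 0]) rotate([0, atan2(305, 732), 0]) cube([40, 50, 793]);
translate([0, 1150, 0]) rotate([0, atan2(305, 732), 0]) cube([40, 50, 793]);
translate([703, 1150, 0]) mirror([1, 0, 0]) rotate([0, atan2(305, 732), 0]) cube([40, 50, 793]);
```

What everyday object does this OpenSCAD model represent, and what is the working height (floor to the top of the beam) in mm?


A sawhorse. The overall height is 801 mm.

A beam across two mirrored pairs of raked legs — a sawhorse. The beam's underside is at z = 732 (matching the legs' vertical rise in atan2(305, 732)) and the beam is 69 mm tall, so its top is at 732 + 69 = 801 mm. The raked legs top out at the beam's underside, so that is the highest point.


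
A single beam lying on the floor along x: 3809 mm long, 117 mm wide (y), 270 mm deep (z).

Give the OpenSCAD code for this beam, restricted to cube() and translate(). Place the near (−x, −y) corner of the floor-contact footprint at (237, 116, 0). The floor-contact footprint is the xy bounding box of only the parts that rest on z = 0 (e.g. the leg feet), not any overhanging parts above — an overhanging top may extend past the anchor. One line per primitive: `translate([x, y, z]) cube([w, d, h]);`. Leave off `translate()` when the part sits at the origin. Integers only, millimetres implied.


translate([237, 116, 0]) cube([3809, 117, 270]);


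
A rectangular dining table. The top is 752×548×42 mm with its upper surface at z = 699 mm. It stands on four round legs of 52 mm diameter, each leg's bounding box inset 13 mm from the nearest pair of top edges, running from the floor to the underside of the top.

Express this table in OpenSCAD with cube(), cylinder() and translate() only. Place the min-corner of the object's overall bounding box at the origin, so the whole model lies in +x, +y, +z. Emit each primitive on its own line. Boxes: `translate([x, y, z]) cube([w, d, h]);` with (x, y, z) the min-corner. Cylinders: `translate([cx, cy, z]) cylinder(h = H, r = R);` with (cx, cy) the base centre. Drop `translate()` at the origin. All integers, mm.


// leg_h = 699 - 42 = 657
translate([0, 0, 657]) cube([752, 548, 42]);
translate([39, 39, 0]) cylinder(h = 657, r = 26);
translate([713, 39, 0]) cylinder(h = 657, r = 26);
translate([39, 509, 0]) cylinder(h = 657, r = 26);
translate([713, 509, 0]) cylinder(h = 657, r = 26);


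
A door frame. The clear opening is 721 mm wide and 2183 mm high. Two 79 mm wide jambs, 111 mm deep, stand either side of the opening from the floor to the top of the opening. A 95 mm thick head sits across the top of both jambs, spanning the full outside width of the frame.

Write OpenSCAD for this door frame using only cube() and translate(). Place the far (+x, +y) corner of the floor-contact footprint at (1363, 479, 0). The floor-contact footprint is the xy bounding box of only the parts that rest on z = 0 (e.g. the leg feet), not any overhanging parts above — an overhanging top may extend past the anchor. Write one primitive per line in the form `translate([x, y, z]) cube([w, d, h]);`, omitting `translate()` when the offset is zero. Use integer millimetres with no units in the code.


translate([484, 368, 0]) cube([79, 111, 2183]);
translate([1284, 368, 0]) cube([79, 111, 2183]);
translate([484, 368, 2183]) cube([879, 111, 95]);


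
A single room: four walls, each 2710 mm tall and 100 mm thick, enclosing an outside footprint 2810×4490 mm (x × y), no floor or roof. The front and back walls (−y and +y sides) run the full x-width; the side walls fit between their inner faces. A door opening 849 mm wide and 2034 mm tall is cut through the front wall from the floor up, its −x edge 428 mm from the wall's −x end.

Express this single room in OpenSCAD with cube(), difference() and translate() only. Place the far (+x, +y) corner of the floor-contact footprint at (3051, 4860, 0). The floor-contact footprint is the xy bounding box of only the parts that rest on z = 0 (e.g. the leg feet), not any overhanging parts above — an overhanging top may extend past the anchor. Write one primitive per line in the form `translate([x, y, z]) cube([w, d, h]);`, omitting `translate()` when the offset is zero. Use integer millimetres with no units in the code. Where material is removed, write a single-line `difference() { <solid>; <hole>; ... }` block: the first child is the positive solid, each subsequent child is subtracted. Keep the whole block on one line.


difference() { translate([241, 370, 0]) cube([2810, 100, 2710]); translate([669, 370, 0]) cube([849, 100, 2034]); }
translate([241, 4760, 0]) cube([2810, 100, 2710]);
translate([241, 470, 0]) cube([100, 4290, 2710]);
translate([2951, 470, 0]) cube([100, 4290, 2710]);


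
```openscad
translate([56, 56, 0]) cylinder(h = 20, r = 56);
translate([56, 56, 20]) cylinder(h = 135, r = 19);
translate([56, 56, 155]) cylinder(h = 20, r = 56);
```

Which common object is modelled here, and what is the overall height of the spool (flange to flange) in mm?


A spool. The overall height is 175 mm.

Three coaxial cylinders, large–small–large — a spool. Two 20 mm flanges and a 135 mm core give 20 + 135 + 20 = 175 mm.


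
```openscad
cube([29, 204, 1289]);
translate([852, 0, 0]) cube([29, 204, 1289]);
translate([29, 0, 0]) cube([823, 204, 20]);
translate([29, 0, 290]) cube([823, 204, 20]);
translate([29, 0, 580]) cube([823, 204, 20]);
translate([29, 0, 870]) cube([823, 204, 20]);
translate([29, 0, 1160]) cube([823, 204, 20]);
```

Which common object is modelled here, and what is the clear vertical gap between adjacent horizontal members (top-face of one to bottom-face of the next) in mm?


A bookshelf. The clear shelf gap is 270 mm.

Two tall side panels with 5 horizontal boards between them — a bookshelf. The first two shelf undersides are at z = 0 and z = 290; with shelf thickness 20, the clear gap is 290 − 0 − 20 = 270 mm.


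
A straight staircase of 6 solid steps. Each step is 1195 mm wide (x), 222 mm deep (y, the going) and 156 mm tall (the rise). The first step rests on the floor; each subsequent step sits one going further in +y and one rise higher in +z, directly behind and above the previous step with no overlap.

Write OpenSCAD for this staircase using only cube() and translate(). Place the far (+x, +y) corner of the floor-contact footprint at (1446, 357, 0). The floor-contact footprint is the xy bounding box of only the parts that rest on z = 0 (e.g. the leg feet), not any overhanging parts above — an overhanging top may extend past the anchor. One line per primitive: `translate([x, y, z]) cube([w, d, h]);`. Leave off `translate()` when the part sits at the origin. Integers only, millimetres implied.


translate([251, 135, 0]) cube([1195, 222, 156]);
translate([251, 357, 156]) cube([1195, 222, 156]);
translate([251, 579, 312]) cube([1195, 222, 156]);
translate([251, 801, 468]) cube([1195, 222, 156]);
translate([251, 1023, 624]) cube([1195, 222, 156]);
translate([251, 1245, 780]) cube([1195, 222, 156]);


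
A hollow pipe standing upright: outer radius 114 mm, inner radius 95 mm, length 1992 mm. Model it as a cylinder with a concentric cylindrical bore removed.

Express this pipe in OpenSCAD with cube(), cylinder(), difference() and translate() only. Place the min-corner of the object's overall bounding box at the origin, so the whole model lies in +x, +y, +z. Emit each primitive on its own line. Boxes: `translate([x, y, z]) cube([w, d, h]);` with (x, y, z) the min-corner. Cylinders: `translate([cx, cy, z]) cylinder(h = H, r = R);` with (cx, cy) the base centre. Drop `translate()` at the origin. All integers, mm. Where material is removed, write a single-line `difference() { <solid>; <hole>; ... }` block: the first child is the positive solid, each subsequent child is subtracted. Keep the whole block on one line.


difference() { translate([114, 114, 0]) cylinder(h = 1992, r = 114); translate([114, 114, 0]) cylinder(h = 1992, r = 95); }


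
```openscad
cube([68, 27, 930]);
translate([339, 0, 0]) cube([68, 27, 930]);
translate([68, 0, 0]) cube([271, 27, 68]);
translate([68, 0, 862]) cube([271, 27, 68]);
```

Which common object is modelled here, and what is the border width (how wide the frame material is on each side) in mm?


A picture frame. The border width is 68 mm.

Four thin pieces enclosing a rectangular opening — a picture frame. The two full-height stiles are 930 mm tall; the top rail sits at z = 862 and is 68 mm tall, so the border above the opening is 930 − 862 = 68 mm, matching the stile x-width.


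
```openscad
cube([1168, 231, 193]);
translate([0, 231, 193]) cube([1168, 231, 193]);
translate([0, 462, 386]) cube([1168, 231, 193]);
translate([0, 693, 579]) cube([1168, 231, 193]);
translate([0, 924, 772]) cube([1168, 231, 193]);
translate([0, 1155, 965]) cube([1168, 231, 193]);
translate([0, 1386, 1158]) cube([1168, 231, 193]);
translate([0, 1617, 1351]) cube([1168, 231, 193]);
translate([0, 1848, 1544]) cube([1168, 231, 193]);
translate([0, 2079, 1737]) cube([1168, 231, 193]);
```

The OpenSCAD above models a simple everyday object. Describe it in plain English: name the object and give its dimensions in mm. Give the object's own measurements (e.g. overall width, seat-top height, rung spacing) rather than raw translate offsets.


A straight staircase of 10 solid steps. Each step is 1168 mm wide (x), 231 mm deep (y, the going) and 193 mm tall (the rise). The first step rests on the floor; each subsequent step sits one going further in +y and one rise higher in +z, directly behind and above the previous step with no overlap.


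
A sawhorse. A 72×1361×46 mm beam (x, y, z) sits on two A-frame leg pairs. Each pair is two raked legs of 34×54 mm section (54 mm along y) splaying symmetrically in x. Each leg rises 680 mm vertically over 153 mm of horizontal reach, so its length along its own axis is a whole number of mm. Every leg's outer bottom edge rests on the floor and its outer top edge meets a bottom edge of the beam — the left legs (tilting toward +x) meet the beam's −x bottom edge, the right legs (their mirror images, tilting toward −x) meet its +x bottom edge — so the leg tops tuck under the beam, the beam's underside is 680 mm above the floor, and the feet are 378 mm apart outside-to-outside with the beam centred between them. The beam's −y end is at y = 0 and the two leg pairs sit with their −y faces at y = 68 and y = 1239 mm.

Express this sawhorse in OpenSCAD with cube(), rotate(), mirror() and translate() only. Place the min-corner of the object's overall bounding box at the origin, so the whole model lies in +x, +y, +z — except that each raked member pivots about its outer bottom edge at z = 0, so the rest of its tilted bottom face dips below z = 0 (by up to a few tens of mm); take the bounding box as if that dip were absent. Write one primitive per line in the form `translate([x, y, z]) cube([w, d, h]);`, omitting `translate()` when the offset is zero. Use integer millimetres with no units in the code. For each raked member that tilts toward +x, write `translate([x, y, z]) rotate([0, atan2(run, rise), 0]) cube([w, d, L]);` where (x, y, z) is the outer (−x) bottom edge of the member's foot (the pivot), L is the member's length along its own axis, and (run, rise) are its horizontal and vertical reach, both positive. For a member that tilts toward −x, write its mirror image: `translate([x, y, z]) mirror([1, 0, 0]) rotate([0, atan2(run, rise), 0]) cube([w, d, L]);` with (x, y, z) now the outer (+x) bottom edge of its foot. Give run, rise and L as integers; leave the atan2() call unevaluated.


translate([153, 0, 680]) cube([72, 1361, 46]);
translate([0, 68, 0]) rotate([0, atan2(153, 680), 0]) cube([34, 54, 697]);
translate([378, 68, 0]) mirror([1, 0, 0]) rotate([0, atan2(153, 680), 0]) cube([34, 54, 697]);
translate([0, 1239, 0]) rotate([0, atan2(153, 680), 0]) cube([34, 54, 697]);
translate([378, 1239, 0]) mirror([1, 0, 0]) rotate([0, atan2(153, 680), 0]) cube([34, 54, 697]);


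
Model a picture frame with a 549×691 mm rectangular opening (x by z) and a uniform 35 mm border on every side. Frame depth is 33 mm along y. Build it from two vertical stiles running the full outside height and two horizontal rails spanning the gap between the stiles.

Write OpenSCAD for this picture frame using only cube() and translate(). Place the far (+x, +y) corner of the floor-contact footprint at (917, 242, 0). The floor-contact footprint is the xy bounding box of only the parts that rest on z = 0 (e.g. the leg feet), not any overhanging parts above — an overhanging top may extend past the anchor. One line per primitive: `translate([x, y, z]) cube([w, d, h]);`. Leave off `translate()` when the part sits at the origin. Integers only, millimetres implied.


translate([298, 209, 0]) cube([35, 33, 761]);
translate([882, 209, 0]) cube([35, 33, 761]);
translate([333, 209, 0]) cube([549, 33, 35]);
translate([333, 209, 726]) cube([549, 33, 35]);


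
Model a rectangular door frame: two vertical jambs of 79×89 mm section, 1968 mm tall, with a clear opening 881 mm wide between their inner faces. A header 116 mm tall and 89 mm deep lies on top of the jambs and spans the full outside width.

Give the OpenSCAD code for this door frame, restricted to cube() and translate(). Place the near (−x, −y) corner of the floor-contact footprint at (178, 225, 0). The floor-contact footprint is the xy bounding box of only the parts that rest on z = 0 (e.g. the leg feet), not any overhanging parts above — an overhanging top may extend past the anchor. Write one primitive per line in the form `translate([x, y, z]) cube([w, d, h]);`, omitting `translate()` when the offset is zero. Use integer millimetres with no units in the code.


translate([178, 225, 0]) cube([79, 89, 1968]);
translate([1138, 225, 0]) cube([79, 89, 1968]);
translate([178, 225, 1968]) cube([1039, 89, 116]);


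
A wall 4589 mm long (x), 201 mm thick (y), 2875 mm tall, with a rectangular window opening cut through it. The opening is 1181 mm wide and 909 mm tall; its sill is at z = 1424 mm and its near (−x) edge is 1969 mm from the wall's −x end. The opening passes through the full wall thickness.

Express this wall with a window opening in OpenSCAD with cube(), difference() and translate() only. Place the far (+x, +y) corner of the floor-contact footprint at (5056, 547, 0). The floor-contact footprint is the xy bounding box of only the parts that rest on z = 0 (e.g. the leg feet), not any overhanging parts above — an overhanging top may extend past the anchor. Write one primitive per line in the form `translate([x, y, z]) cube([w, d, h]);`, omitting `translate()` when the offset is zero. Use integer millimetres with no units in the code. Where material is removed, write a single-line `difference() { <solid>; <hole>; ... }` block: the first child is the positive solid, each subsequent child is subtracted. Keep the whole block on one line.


difference() { translate([467, 346, 0]) cube([4589, 201, 2875]); translate([2436, 346, 1424]) cube([1181, 201, 909]); }


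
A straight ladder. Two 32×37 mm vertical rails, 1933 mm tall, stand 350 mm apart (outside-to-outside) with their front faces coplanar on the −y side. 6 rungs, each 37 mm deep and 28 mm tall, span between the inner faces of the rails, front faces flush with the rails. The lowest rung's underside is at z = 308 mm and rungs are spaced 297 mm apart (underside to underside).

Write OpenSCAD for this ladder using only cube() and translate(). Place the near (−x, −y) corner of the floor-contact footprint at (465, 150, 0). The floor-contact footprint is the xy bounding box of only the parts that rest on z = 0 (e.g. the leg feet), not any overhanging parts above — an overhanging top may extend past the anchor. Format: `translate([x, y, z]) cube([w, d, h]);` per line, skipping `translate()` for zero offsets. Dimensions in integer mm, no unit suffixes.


translate([465, 150, 0]) cube([32, 37, 1933]);
translate([783, 150, 0]) cube([32, 37, 1933]);
translate([497, 150, 308]) cube([286, 37, 28]);
translate([497, 150, 605]) cube([286, 37, 28]);
translate([497, 150, 902]) cube([286, 37, 28]);
translate([497, 150, 1199]) cube([286, 37, 28]);
translate([497, 150, 1496]) cube([286, 37, 28]);
translate([497, 150, 1793]) cube([286, 37, 28]);


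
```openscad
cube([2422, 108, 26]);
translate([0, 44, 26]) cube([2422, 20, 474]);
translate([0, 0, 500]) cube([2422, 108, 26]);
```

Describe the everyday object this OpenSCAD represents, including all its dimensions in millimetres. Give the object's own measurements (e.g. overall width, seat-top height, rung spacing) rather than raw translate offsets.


An I-beam lying along x, 2422 mm long. Overall section height 526 mm. Two flanges 108 mm wide (y) and 26 mm thick, one on the floor and one at the top; a web 20 mm thick runs between them, centred on the flange width.


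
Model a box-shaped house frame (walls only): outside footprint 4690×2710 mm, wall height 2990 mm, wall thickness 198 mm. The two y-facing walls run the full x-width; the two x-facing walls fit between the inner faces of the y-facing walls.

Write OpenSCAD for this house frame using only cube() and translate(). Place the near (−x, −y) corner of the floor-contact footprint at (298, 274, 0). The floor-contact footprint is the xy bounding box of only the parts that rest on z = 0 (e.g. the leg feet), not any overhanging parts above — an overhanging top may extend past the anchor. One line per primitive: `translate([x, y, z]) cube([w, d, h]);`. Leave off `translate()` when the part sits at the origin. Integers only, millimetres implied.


translate([298, 274, 0]) cube([4690, 198, 2990]);
translate([298, 2786, 0]) cube([4690, 198, 2990]);
translate([298, 472, 0]) cube([198, 2314, 2990]);
translate([4790, 472, 0]) cube([198, 2314, 2990]);


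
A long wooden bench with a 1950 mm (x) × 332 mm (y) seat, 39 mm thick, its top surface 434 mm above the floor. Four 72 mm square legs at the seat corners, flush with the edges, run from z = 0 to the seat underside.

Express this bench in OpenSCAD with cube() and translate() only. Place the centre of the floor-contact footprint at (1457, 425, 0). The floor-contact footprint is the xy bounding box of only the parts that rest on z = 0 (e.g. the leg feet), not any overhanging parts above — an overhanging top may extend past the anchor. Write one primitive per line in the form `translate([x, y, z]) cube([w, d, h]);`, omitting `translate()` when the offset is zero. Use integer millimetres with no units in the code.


translate([482, 259, 395]) cube([1950, 332, 39]);
translate([482, 259, 0]) cube([72, 72, 395]);
translate([482, 519, 0]) cube([72, 72, 395]);
translate([2360, 259, 0]) cube([72, 72, 395]);
translate([2360, 519, 0]) cube([72, 72, 395]);


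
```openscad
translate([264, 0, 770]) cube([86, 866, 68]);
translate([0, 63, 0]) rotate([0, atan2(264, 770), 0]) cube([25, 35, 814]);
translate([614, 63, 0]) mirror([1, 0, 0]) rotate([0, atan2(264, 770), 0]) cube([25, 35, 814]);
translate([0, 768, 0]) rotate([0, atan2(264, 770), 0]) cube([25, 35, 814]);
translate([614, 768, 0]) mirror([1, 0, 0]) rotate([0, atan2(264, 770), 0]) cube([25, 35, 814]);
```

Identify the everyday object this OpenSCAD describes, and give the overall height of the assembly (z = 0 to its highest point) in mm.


A sawhorse. The overall height is 838 mm.

A beam across two mirrored pairs of raked legs — a sawhorse. The beam's underside is at z = 770 (matching the legs' vertical rise in atan2(264, 770)) and the beam is 68 mm tall, so its top is at 770 + 68 = 838 mm. The raked legs top out at the beam's underside, so that is the highest point.


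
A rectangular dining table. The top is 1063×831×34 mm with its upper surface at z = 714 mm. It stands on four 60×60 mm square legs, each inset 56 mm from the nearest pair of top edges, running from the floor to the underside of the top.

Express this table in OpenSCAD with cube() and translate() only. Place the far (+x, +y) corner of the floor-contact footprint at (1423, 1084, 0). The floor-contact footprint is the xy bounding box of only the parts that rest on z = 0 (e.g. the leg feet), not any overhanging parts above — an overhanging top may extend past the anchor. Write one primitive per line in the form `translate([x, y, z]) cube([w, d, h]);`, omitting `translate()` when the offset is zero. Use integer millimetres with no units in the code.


translate([416, 309, 680]) cube([1063, 831, 34]);
translate([472, 365, 0]) cube([60, 60, 680]);
translate([1363, 365, 0]) cube([60, 60, 680]);
translate([472, 1024, 0]) cube([60, 60, 680]);
translate([1363, 1024, 0]) cube([60, 60, 680]);


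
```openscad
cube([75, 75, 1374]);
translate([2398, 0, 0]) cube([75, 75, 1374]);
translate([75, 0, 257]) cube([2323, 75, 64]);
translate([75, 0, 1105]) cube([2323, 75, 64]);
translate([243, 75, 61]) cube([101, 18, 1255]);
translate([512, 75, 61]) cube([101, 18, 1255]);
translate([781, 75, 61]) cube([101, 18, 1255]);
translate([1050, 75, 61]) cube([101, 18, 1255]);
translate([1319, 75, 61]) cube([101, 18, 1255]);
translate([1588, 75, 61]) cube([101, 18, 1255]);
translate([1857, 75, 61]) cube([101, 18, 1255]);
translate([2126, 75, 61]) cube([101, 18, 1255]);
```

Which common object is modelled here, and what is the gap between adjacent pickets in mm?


A fence section. The picket gap is 168 mm.

Two posts, two rails, 8 pickets — a fence section. Span 2323 mm holds 8 pickets of 101 mm with 9 equal gaps: ⌊(2323 − 8·101) / 9⌋ = 168 mm.


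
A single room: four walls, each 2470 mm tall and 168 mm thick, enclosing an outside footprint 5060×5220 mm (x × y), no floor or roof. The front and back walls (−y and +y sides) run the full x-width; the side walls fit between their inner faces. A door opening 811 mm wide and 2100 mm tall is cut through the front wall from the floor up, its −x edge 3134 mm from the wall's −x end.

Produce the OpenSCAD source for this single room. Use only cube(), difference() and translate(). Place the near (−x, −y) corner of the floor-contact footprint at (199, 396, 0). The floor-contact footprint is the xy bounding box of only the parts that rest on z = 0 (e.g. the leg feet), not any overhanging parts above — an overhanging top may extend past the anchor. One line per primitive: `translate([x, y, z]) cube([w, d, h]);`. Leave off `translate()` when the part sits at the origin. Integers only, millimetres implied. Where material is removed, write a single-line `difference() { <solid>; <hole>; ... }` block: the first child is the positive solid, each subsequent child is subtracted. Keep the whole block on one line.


difference() { translate([199, 396, 0]) cube([5060, 168, 2470]); translate([3333, 396, 0]) cube([811, 168, 2100]); }
translate([199, 5448, 0]) cube([5060, 168, 2470]);
translate([199, 564, 0]) cube([168, 4884, 2470]);
translate([5091, 564, 0]) cube([168, 4884, 2470]);


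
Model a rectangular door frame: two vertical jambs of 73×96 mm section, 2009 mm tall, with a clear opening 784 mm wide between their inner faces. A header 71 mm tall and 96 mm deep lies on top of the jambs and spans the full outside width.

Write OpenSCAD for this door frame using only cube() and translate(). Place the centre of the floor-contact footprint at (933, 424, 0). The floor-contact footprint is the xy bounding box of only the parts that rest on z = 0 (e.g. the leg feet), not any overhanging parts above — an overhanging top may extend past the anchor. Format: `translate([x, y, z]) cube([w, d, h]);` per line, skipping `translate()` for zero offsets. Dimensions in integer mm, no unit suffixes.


translate([468, 376, 0]) cube([73, 96, 2009]);
translate([1325, 376, 0]) cube([73, 96, 2009]);
translate([468, 376, 2009]) cube([930, 96, 71]);


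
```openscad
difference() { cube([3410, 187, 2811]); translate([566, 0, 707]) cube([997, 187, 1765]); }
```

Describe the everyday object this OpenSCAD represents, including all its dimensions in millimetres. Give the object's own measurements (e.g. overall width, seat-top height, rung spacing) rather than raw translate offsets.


A wall 3410 mm long (x), 187 mm thick (y), 2811 mm tall, with a rectangular window opening cut through it. The opening is 997 mm wide and 1765 mm tall; its sill is at z = 707 mm and its near (−x) edge is 566 mm from the wall's −x end. The opening passes through the full wall thickness.


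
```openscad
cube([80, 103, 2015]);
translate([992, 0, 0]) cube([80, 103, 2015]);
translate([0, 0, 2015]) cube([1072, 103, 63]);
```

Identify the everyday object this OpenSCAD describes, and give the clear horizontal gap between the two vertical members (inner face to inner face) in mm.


A door frame. The clear opening width is 912 mm.

Two 2015 mm tall posts with a header on top — a door frame. The left jamb is 80 mm wide at x = 0; the right jamb starts at x = 992. The clear opening is 992 − 80 = 912 mm.


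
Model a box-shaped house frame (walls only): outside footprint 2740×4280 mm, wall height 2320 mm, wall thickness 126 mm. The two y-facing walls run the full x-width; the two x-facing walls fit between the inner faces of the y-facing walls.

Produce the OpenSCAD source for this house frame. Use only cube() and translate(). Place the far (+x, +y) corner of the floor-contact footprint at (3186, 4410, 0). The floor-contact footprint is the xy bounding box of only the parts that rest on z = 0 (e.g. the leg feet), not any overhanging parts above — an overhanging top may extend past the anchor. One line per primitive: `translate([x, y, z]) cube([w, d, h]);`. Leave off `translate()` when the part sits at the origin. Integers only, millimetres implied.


translate([446, 130, 0]) cube([2740, 126, 2320]);
translate([446, 4284, 0]) cube([2740, 126, 2320]);
translate([446, 256, 0]) cube([126, 4028, 2320]);
translate([3060, 256, 0]) cube([126, 4028, 2320]);


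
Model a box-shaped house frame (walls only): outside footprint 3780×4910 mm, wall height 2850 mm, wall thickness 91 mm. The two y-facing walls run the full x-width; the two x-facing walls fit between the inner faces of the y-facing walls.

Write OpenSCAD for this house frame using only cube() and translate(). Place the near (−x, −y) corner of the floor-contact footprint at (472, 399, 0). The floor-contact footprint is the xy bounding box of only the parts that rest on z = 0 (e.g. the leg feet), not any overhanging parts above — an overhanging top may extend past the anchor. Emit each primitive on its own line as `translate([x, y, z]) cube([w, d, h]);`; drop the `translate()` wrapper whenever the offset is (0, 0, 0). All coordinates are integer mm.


translate([472, 399, 0]) cube([3780, 91, 2850]);
translate([472, 5218, 0]) cube([3780, 91, 2850]);
translate([472, 490, 0]) cube([91, 4728, 2850]);
translate([4161, 490, 0]) cube([91, 4728, 2850]);


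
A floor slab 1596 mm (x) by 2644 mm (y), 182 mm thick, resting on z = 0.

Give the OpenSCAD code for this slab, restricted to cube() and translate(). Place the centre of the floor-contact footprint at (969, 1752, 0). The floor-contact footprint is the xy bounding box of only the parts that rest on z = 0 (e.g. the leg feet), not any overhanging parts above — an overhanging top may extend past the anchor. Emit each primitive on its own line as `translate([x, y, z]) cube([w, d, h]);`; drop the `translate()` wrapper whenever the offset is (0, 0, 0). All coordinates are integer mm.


translate([171, 430, 0]) cube([1596, 2644, 182]);


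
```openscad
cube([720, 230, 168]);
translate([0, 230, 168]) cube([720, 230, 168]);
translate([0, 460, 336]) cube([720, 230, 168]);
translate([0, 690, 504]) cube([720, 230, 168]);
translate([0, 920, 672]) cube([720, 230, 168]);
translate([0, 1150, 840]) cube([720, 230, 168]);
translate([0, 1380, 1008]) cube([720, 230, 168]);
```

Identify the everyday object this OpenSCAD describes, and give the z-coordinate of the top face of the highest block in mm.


A staircase. The total rise is 1176 mm.

7 identical blocks, each offset up and back from the previous — a staircase. Each step is 168 mm tall and there are 7 of them, so the total rise is 7 × 168 = 1176 mm.


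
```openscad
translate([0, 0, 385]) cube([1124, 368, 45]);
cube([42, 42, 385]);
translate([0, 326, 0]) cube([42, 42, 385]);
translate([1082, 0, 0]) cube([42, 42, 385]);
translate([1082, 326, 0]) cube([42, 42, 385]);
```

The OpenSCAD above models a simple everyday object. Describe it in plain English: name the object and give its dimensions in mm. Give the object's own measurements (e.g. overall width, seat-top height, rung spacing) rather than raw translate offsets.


A long wooden bench with a 1124 mm (x) × 368 mm (y) seat, 45 mm thick, its top surface 430 mm above the floor. Four 42 mm square legs at the seat corners, flush with the edges, run from z = 0 to the seat underside.


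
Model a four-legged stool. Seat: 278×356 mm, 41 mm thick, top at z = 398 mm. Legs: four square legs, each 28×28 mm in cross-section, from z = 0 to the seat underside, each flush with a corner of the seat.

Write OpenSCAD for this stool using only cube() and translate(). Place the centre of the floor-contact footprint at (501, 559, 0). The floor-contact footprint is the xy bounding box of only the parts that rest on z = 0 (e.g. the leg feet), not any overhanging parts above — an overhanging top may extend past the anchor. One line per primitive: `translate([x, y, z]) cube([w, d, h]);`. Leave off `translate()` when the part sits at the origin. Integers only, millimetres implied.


translate([362, 381, 357]) cube([278, 356, 41]);
translate([362, 381, 0]) cube([28, 28, 357]);
translate([612, 381, 0]) cube([28, 28, 357]);
translate([362, 709, 0]) cube([28, 28, 357]);
translate([612, 709, 0]) cube([28, 28, 357]);


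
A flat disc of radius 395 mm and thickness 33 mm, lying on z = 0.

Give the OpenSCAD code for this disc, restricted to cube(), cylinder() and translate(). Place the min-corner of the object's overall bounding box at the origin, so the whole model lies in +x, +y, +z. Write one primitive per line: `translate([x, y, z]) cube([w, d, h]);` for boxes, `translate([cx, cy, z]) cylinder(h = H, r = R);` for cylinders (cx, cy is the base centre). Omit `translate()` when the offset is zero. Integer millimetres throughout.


translate([395, 395, 0]) cylinder(h = 33, r = 395);


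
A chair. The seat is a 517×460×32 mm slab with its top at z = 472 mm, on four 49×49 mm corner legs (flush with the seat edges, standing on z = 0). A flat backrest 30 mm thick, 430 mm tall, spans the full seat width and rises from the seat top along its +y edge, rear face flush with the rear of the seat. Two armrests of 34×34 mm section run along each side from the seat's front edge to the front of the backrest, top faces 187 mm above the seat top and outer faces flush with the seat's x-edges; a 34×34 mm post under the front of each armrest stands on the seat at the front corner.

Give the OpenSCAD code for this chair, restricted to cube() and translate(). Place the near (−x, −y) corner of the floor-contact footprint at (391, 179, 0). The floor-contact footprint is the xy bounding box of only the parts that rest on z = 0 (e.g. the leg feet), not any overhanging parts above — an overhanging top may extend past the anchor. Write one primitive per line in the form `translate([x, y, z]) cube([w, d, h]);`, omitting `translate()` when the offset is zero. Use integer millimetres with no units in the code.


translate([391, 179, 440]) cube([517, 460, 32]);
translate([391, 179, 0]) cube([49, 49, 440]);
translate([859, 179, 0]) cube([49, 49, 440]);
translate([391, 590, 0]) cube([49, 49, 440]);
translate([859, 590, 0]) cube([49, 49, 440]);
translate([391, 609, 472]) cube([517, 30, 430]);
translate([391, 179, 625]) cube([34, 430, 34]);
translate([874, 179, 625]) cube([34, 430, 34]);
translate([391, 179, 472]) cube([34, 34, 153]);
translate([874, 179, 472]) cube([34, 34, 153]);


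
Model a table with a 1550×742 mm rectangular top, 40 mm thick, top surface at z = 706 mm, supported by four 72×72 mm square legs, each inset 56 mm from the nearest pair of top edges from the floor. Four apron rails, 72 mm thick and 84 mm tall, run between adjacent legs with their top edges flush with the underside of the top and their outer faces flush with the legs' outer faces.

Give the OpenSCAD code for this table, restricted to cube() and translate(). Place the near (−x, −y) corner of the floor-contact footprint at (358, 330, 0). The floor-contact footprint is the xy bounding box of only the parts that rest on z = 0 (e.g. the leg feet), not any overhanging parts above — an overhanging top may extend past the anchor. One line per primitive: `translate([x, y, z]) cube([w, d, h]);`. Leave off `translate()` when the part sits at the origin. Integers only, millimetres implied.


// leg_h = 706 - 40 = 666
// apron z = 666 - 84 = 582
translate([302, 274, 666]) cube([1550, 742, 40]);
translate([358, 330, 0]) cube([72, 72, 666]);
translate([1724, 330, 0]) cube([72, 72, 666]);
translate([358, 888, 0]) cube([72, 72, 666]);
translate([1724, 888, 0]) cube([72, 72, 666]);
translate([430, 330, 582]) cube([1294, 72, 84]);
translate([430, 888, 582]) cube([1294, 72, 84]);
translate([358, 402, 582]) cube([72, 486, 84]);
translate([1724, 402, 582]) cube([72, 486, 84]);


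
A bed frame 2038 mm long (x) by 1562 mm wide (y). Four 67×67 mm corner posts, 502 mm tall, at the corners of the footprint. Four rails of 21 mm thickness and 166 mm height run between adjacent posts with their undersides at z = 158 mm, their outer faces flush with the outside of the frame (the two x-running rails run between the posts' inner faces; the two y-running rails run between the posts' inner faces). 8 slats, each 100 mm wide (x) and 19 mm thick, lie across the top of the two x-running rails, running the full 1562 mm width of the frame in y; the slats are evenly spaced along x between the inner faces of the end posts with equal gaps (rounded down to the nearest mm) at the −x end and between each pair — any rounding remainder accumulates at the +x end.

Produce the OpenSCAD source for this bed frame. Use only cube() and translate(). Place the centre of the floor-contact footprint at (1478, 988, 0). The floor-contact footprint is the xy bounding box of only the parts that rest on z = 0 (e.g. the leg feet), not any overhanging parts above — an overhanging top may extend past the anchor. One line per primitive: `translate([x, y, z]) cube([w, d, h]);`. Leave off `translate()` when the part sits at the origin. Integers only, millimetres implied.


translate([459, 207, 0]) cube([67, 67, 502]);
translate([459, 1702, 0]) cube([67, 67, 502]);
translate([2430, 207, 0]) cube([67, 67, 502]);
translate([2430, 1702, 0]) cube([67, 67, 502]);
translate([526, 207, 158]) cube([1904, 21, 166]);
translate([526, 1748, 158]) cube([1904, 21, 166]);
translate([459, 274, 158]) cube([21, 1428, 166]);
translate([2476, 274, 158]) cube([21, 1428, 166]);
translate([648, 207, 324]) cube([100, 1562, 19]);
translate([870, 207, 324]) cube([100, 1562, 19]);
translate([1092, 207, 324]) cube([100, 1562, 19]);
translate([1314, 207, 324]) cube([100, 1562, 19]);
translate([1536, 207, 324]) cube([100, 1562, 19]);
translate([1758, 207, 324]) cube([100, 1562, 19]);
translate([1980, 207, 324]) cube([100, 1562, 19]);
translate([2202, 207, 324]) cube([100, 1562, 19]);


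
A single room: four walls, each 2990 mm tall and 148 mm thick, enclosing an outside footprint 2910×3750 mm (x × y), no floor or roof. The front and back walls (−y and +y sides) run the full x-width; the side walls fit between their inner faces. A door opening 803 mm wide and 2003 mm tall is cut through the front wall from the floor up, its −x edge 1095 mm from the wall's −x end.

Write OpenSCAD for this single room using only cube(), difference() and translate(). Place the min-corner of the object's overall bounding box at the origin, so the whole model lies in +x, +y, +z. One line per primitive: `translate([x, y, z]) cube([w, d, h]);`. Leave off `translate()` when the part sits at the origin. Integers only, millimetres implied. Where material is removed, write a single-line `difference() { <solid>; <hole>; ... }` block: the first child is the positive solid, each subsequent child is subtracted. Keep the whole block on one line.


difference() { cube([2910, 148, 2990]); translate([1095, 0, 0]) cube([803, 148, 2003]); }
translate([0, 3602, 0]) cube([2910, 148, 2990]);
translate([0, 148, 0]) cube([148, 3454, 2990]);
translate([2762, 148, 0]) cube([148, 3454, 2990]);


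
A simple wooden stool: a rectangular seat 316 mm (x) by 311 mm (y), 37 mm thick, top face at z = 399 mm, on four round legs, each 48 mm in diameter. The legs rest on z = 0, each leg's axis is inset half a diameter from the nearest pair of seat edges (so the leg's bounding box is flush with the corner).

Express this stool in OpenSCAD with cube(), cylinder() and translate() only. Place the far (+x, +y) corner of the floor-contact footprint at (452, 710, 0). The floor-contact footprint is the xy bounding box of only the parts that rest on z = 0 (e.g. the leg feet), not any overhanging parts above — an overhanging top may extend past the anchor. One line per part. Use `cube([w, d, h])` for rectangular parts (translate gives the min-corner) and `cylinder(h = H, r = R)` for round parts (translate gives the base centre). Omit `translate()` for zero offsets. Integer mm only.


// leg_h = 399 - 37 = 362
translate([136, 399, 362]) cube([316, 311, 37]);
translate([160, 423, 0]) cylinder(h = 362, r = 24);
translate([428, 423, 0]) cylinder(h = 362, r = 24);
translate([160, 686, 0]) cylinder(h = 362, r = 24);
translate([428, 686, 0]) cylinder(h = 362, r = 24);


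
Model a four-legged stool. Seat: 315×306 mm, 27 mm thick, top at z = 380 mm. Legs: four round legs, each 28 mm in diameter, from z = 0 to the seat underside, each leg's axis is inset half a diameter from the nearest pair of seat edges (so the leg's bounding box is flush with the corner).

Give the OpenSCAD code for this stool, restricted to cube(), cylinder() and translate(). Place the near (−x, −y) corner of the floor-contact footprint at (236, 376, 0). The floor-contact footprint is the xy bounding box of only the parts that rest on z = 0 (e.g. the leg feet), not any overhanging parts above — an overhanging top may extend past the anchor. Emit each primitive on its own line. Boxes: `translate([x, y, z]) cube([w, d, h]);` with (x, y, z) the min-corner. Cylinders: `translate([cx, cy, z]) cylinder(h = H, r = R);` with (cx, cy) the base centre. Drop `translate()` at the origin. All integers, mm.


translate([236, 376, 353]) cube([315, 306, 27]);
translate([250, 390, 0]) cylinder(h = 353, r = 14);
translate([537, 390, 0]) cylinder(h = 353, r = 14);
translate([250, 668, 0]) cylinder(h = 353, r = 14);
translate([537, 668, 0]) cylinder(h = 353, r = 14);
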